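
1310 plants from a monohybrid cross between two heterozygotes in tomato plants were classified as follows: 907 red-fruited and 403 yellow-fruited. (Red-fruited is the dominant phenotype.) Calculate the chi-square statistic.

For a monohybrid cross between heterozygotes with complete dominance, the expected phenotypic ratio is 3:1.
Expected counts for N = 1310 under a 3:1 ratio (total parts = 4):
  red-fruited: 1310 × 3/4 = 982.5
  yellow-fruited: 1310 × 1/4 = 327.5
χ² = Σ (O − E)² / E
  red-fruited: (907 − 982.5)² / 982.5 = 5.8018
  yellow-fruited: (403 − 327.5)² / 327.5 = 17.4053
χ² = 5.8018 + 17.4053 = 23.2071 ≈ 23.207

23.207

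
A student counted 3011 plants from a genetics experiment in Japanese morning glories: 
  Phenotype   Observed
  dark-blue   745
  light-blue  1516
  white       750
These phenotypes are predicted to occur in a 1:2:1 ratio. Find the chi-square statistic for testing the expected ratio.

Under the 1:2:1 hypothesis (Σ ratio = 4, N = 3011):
  dark-blue: 3011 × 1/4 = 752.75
  light-blue: 3011 × 2/4 = 1505.5
  white: 3011 × 1/4 = 752.75
χ² = Σ (O − E)² / E
  dark-blue: (745 − 752.75)² / 752.75 = 0.0798
  light-blue: (1516 − 1505.5)² / 1505.5 = 0.0732
  white: (750 − 752.75)² / 752.75 = 0.0100
χ² = 0.0798 + 0.0732 + 0.0100 = 0.163

0.163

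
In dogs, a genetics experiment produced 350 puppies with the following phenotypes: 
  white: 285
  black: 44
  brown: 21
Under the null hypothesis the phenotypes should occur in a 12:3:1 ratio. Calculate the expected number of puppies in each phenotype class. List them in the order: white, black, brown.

Under the 12:3:1 hypothesis (Σ ratio = 16, N = 350):
  white: 350 × 12/16 = 262.5
  black: 350 × 3/16 = 65.625
  brown: 350 × 1/16 = 21.875

262.5, 65.625, 21.875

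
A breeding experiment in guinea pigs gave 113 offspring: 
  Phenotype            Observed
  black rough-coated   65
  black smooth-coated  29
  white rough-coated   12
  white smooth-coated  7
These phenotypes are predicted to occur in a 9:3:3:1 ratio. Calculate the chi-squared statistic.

6.898

Under the 9:3:3:1 hypothesis (Σ ratio = 16, N = 113):
  black rough-coated: 113 × 9/16 = 63.5625
  black smooth-coated: 113 × 3/16 = 21.1875
  white rough-coated: 113 × 3/16 = 21.1875
  white smooth-coated: 113 × 1/16 = 7.0625
χ² = Σ (O − E)² / E
  black rough-coated: (65 − 63.5625)² / 63.5625 = 0.0325
  black smooth-coated: (29 − 21.1875)² / 21.1875 = 2.8807
  white rough-coated: (12 − 21.1875)² / 21.1875 = 3.9840
  white smooth-coated: (7 − 7.0625)² / 7.0625 = 0.0006
χ² = 0.0325 + 2.8807 + 3.9840 + 0.0006 = 6.8978 ≈ 6.898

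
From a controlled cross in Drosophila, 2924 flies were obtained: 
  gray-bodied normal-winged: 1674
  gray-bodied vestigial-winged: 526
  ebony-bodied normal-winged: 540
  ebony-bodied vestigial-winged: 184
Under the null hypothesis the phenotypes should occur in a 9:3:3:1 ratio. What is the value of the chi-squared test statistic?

1.556

Expected counts for N = 2924 under a 9:3:3:1 ratio (total parts = 16):
  gray-bodied normal-winged: 2924 × 9/16 = 1644.75
  gray-bodied vestigial-winged: 2924 × 3/16 = 548.25
  ebony-bodied normal-winged: 2924 × 3/16 = 548.25
  ebony-bodied vestigial-winged: 2924 × 1/16 = 182.75
χ² = Σ (O − E)² / E
  gray-bodied normal-winged: (1674 − 1644.75)² / 1644.75 = 0.5202
  gray-bodied vestigial-winged: (526 − 548.25)² / 548.25 = 0.9030
  ebony-bodied normal-winged: (540 − 548.25)² / 548.25 = 0.1241
  ebony-bodied vestigial-winged: (184 − 182.75)² / 182.75 = 0.0085
χ² = 0.5202 + 0.9030 + 0.1241 + 0.0085 = 1.5558 ≈ 1.556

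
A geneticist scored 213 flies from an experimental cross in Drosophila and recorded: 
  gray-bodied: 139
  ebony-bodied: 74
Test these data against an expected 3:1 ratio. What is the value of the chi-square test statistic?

The 3:1 ratio has 4 parts, so with N = 213 the expected counts are:
  gray-bodied: 213 × 3/4 = 159.75
  ebony-bodied: 213 × 1/4 = 53.25
χ² = Σ (O − E)² / E
  gray-bodied: (139 − 159.75)² / 159.75 = 2.6952
  ebony-bodied: (74 − 53.25)² / 53.25 = 8.0857
χ² = 2.6952 + 8.0857 = 10.7809 ≈ 10.781

10.781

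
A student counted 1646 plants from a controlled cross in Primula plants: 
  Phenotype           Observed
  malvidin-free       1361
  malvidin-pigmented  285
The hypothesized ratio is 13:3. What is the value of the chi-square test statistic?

Expected counts for N = 1646 under a 13:3 ratio (total parts = 16):
  malvidin-free: 1646 × 13/16 = 1337.375
  malvidin-pigmented: 1646 × 3/16 = 308.625
χ² = Σ (O − E)² / E
  malvidin-free: (1361 − 1337.375)² / 1337.375 = 0.4173
  malvidin-pigmented: (285 − 308.625)² / 308.625 = 1.8085
χ² = 0.4173 + 1.8085 = 2.2258 ≈ 2.226

2.226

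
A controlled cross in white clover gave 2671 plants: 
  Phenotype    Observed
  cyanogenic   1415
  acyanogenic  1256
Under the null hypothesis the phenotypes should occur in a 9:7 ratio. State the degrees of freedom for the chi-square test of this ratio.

1

A goodness-of-fit test with 2 phenotype classes has df = 2 − 1 = 1.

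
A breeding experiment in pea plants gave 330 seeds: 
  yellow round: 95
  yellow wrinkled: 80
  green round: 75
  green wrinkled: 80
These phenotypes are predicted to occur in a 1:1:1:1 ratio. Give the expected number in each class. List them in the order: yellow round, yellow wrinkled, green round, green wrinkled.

82.5, 82.5, 82.5, 82.5

Expected counts for N = 330 under a 1:1:1:1 ratio (total parts = 4):
  yellow round: 330 × 1/4 = 82.5
  yellow wrinkled: 330 × 1/4 = 82.5
  green round: 330 × 1/4 = 82.5
  green wrinkled: 330 × 1/4 = 82.5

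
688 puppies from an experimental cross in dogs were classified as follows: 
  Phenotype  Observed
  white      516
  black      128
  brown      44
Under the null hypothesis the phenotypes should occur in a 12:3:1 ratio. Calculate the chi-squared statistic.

0.031

Total ratio parts = 16. Expected numbers out of 688:
  white: 688 × 12/16 = 516
  black: 688 × 3/16 = 129
  brown: 688 × 1/16 = 43
χ² = Σ (O − E)² / E
  white: (516 − 516)² / 516 = 0.0000
  black: (128 − 129)² / 129 = 0.0078
  brown: (44 − 43)² / 43 = 0.0233
χ² = 0.0000 + 0.0078 + 0.0233 = 0.0311 ≈ 0.031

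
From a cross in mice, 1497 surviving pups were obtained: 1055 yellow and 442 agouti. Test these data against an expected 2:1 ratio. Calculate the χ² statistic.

9.767

Expected counts for N = 1497 under a 2:1 ratio (total parts = 3):
  yellow: 1497 × 2/3 = 998
  agouti: 1497 × 1/3 = 499
χ² = Σ (O − E)² / E
  yellow: (1055 − 998)² / 998 = 3.2555
  agouti: (442 − 499)² / 499 = 6.5110
χ² = 3.2555 + 6.5110 = 9.7665 ≈ 9.767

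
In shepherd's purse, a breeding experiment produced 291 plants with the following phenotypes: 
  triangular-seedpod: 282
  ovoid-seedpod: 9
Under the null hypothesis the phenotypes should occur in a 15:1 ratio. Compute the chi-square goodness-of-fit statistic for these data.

Under the 15:1 hypothesis (Σ ratio = 16, N = 291):
  triangular-seedpod: 291 × 15/16 = 272.8125
  ovoid-seedpod: 291 × 1/16 = 18.1875
χ² = Σ (O − E)² / E
  triangular-seedpod: (282 − 272.8125)² / 272.8125 = 0.3094
  ovoid-seedpod: (9 − 18.1875)² / 18.1875 = 4.6411
χ² = 0.3094 + 4.6411 = 4.9505 ≈ 4.951

4.951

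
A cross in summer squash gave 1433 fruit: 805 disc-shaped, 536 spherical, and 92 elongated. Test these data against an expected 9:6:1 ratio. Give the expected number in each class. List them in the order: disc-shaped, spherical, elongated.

806.0625, 537.375, 89.5625

Total ratio parts = 16. Expected numbers out of 1433:
  disc-shaped: 1433 × 9/16 = 806.0625
  spherical: 1433 × 6/16 = 537.375
  elongated: 1433 × 1/16 = 89.5625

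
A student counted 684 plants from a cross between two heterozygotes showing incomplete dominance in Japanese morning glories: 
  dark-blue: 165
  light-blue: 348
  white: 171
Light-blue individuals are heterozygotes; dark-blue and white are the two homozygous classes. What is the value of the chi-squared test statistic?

With incomplete dominance, a heterozygote × heterozygote cross gives a 1:2:1 phenotypic ratio.
Under the 1:2:1 hypothesis (Σ ratio = 4, N = 684):
  dark-blue: 684 × 1/4 = 171
  light-blue: 684 × 2/4 = 342
  white: 684 × 1/4 = 171
χ² = Σ (O − E)² / E
  dark-blue: (165 − 171)² / 171 = 0.2105
  light-blue: (348 − 342)² / 342 = 0.1053
  white: (171 − 171)² / 171 = 0.0000
χ² = 0.2105 + 0.1053 + 0.0000 = 0.3158 ≈ 0.316

0.316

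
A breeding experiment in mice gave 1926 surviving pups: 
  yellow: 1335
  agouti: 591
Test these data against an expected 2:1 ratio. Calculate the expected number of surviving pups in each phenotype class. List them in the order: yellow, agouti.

1284, 642

The 2:1 ratio has 3 parts, so with N = 1926 the expected counts are:
  yellow: 1926 × 2/3 = 1284
  agouti: 1926 × 1/3 = 642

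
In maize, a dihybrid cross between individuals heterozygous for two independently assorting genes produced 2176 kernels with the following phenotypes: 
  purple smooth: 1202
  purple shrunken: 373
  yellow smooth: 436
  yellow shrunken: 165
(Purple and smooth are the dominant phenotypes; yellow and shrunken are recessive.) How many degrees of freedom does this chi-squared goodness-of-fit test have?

A dihybrid F₂ with independent assortment and complete dominance at both loci gives a 9:3:3:1 phenotypic ratio.
A goodness-of-fit test with 4 phenotype classes has df = 4 − 1 = 3.

3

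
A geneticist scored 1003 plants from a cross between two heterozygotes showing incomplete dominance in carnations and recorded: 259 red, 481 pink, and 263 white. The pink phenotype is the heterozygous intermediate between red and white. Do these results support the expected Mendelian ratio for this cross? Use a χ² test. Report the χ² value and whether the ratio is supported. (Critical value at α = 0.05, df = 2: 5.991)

With incomplete dominance, a heterozygote × heterozygote cross gives a 1:2:1 phenotypic ratio.
Expected counts for N = 1003 under a 1:2:1 ratio (total parts = 4):
  red: 1003 × 1/4 = 250.75
  pink: 1003 × 2/4 = 501.5
  white: 1003 × 1/4 = 250.75
χ² = Σ (O − E)² / E
  red: (259 − 250.75)² / 250.75 = 0.2714
  pink: (481 − 501.5)² / 501.5 = 0.8380
  white: (263 − 250.75)² / 250.75 = 0.5985
χ² = 0.2714 + 0.8380 + 0.5985 = 1.7079 ≈ 1.708
Degrees of freedom = 3 − 1 = 2; critical value at α = 0.05 is 5.991.
Since 1.708 < 5.991, we fail to reject the null hypothesis — the data are consistent with the 1:2:1 ratio.

1.708; consistent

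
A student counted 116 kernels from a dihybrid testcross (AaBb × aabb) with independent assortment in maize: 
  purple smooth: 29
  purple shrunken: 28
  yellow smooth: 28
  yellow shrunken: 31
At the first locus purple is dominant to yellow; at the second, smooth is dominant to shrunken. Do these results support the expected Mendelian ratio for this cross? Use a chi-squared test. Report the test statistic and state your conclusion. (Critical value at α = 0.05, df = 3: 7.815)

A dihybrid testcross with independent assortment gives a 1:1:1:1 ratio.
Expected counts for N = 116 under a 1:1:1:1 ratio (total parts = 4):
  purple smooth: 116 × 1/4 = 29
  purple shrunken: 116 × 1/4 = 29
  yellow smooth: 116 × 1/4 = 29
  yellow shrunken: 116 × 1/4 = 29
χ² = Σ (O − E)² / E
  purple smooth: (29 − 29)² / 29 = 0.0000
  purple shrunken: (28 − 29)² / 29 = 0.0345
  yellow smooth: (28 − 29)² / 29 = 0.0345
  yellow shrunken: (31 − 29)² / 29 = 0.1379
χ² = 0.0000 + 0.0345 + 0.0345 + 0.1379 = 0.2069 ≈ 0.207
Degrees of freedom = 4 − 1 = 3; critical value at α = 0.05 is 7.815.
Since 0.207 < 7.815, we fail to reject the null hypothesis — the data are consistent with the 1:1:1:1 ratio.

0.207; consistent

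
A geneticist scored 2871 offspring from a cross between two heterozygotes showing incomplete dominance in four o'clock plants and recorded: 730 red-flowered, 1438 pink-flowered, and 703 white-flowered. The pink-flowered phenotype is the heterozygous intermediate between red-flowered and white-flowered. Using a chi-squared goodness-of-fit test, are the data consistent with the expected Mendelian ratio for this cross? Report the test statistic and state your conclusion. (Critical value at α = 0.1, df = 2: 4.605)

0.517; consistent

With incomplete dominance, a heterozygote × heterozygote cross gives a 1:2:1 phenotypic ratio.
Under the 1:2:1 hypothesis (Σ ratio = 4, N = 2871):
  red-flowered: 2871 × 1/4 = 717.75
  pink-flowered: 2871 × 2/4 = 1435.5
  white-flowered: 2871 × 1/4 = 717.75
χ² = Σ (O − E)² / E
  red-flowered: (730 − 717.75)² / 717.75 = 0.2091
  pink-flowered: (1438 − 1435.5)² / 1435.5 = 0.0044
  white-flowered: (703 − 717.75)² / 717.75 = 0.3031
χ² = 0.2091 + 0.0044 + 0.3031 = 0.5166 ≈ 0.517
Degrees of freedom = 3 − 1 = 2; critical value at α = 0.1 is 4.605.
Since 0.517 < 4.605, we fail to reject the null hypothesis — the data are consistent with the 1:2:1 ratio.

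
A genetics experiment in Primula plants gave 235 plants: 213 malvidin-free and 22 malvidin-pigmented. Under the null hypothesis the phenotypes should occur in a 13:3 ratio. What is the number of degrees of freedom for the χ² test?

1

A goodness-of-fit test with 2 phenotype classes has df = 2 − 1 = 1.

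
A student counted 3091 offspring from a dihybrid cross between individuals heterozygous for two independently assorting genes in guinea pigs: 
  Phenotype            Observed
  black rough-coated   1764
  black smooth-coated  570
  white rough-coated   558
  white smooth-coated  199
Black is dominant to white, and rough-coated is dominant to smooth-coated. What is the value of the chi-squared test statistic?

A dihybrid F₂ with independent assortment and complete dominance at both loci gives a 9:3:3:1 phenotypic ratio.
Expected counts for N = 3091 under a 9:3:3:1 ratio (total parts = 16):
  black rough-coated: 3091 × 9/16 = 1738.6875
  black smooth-coated: 3091 × 3/16 = 579.5625
  white rough-coated: 3091 × 3/16 = 579.5625
  white smooth-coated: 3091 × 1/16 = 193.1875
χ² = Σ (O − E)² / E
  black rough-coated: (1764 − 1738.6875)² / 1738.6875 = 0.3685
  black smooth-coated: (570 − 579.5625)² / 579.5625 = 0.1578
  white rough-coated: (558 − 579.5625)² / 579.5625 = 0.8022
  white smooth-coated: (199 − 193.1875)² / 193.1875 = 0.1749
χ² = 0.3685 + 0.1578 + 0.8022 + 0.1749 = 1.5034 ≈ 1.503

1.503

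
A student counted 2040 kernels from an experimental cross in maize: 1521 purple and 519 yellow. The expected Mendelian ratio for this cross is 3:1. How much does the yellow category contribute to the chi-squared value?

0.159

Total ratio parts = 4. Expected numbers out of 2040:
  purple: 2040 × 3/4 = 1530
  yellow: 2040 × 1/4 = 510
Contribution of yellow: (519 − 510)² / 510 = 0.1588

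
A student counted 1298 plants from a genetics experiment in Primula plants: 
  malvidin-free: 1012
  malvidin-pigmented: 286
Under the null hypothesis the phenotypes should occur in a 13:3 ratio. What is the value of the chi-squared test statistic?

9.188

Total ratio parts = 16. Expected numbers out of 1298:
  malvidin-free: 1298 × 13/16 = 1054.625
  malvidin-pigmented: 1298 × 3/16 = 243.375
χ² = Σ (O − E)² / E
  malvidin-free: (1012 − 1054.625)² / 1054.625 = 1.7228
  malvidin-pigmented: (286 − 243.375)² / 243.375 = 7.4654
χ² = 1.7228 + 7.4654 = 9.1882 ≈ 9.188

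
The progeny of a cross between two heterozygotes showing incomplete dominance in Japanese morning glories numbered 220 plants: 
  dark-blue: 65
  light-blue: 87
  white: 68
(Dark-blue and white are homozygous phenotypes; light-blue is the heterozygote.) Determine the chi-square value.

With incomplete dominance, a heterozygote × heterozygote cross gives a 1:2:1 phenotypic ratio.
Total ratio parts = 4. Expected numbers out of 220:
  dark-blue: 220 × 1/4 = 55
  light-blue: 220 × 2/4 = 110
  white: 220 × 1/4 = 55
χ² = Σ (O − E)² / E
  dark-blue: (65 − 55)² / 55 = 1.8182
  light-blue: (87 − 110)² / 110 = 4.8091
  white: (68 − 55)² / 55 = 3.0727
χ² = 1.8182 + 4.8091 + 3.0727 = 9.700

9.700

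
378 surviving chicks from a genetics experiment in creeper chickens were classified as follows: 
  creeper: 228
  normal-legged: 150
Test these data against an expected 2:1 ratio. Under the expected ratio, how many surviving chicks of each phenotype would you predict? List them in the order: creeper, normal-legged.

Under the 2:1 hypothesis (Σ ratio = 3, N = 378):
  creeper: 378 × 2/3 = 252
  normal-legged: 378 × 1/3 = 126

252, 126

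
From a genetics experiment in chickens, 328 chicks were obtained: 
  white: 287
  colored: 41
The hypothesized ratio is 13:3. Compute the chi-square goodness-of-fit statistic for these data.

Under the 13:3 hypothesis (Σ ratio = 16, N = 328):
  white: 328 × 13/16 = 266.5
  colored: 328 × 3/16 = 61.5
χ² = Σ (O − E)² / E
  white: (287 − 266.5)² / 266.5 = 1.5769
  colored: (41 − 61.5)² / 61.5 = 6.8333
χ² = 1.5769 + 6.8333 = 8.4102 ≈ 8.410

8.410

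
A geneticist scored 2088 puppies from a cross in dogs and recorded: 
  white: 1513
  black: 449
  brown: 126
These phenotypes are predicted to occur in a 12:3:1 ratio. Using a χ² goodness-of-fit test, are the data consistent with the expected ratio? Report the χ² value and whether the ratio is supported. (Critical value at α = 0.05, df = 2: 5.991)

The 12:3:1 ratio has 16 parts, so with N = 2088 the expected counts are:
  white: 2088 × 12/16 = 1566
  black: 2088 × 3/16 = 391.5
  brown: 2088 × 1/16 = 130.5
χ² = Σ (O − E)² / E
  white: (1513 − 1566)² / 1566 = 1.7937
  black: (449 − 391.5)² / 391.5 = 8.4451
  brown: (126 − 130.5)² / 130.5 = 0.1552
χ² = 1.7937 + 8.4451 + 0.1552 = 10.394
Degrees of freedom = 3 − 1 = 2; critical value at α = 0.05 is 5.991.
Since 10.394 > 5.991, we reject the null hypothesis — the data do not fit the 12:3:1 ratio.

10.394; not consistent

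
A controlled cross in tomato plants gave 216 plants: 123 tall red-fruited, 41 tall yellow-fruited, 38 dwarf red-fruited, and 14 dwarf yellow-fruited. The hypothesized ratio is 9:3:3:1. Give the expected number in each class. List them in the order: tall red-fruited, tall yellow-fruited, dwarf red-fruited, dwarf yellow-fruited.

121.5, 40.5, 40.5, 13.5

Under the 9:3:3:1 hypothesis (Σ ratio = 16, N = 216):
  tall red-fruited: 216 × 9/16 = 121.5
  tall yellow-fruited: 216 × 3/16 = 40.5
  dwarf red-fruited: 216 × 3/16 = 40.5
  dwarf yellow-fruited: 216 × 1/16 = 13.5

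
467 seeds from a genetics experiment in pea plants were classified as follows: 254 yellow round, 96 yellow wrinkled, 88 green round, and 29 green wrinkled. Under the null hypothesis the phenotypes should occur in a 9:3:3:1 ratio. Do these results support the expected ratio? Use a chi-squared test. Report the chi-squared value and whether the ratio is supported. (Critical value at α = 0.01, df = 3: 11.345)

1.104; consistent

The 9:3:3:1 ratio has 16 parts, so with N = 467 the expected counts are:
  yellow round: 467 × 9/16 = 262.6875
  yellow wrinkled: 467 × 3/16 = 87.5625
  green round: 467 × 3/16 = 87.5625
  green wrinkled: 467 × 1/16 = 29.1875
χ² = Σ (O − E)² / E
  yellow round: (254 − 262.6875)² / 262.6875 = 0.2873
  yellow wrinkled: (96 − 87.5625)² / 87.5625 = 0.8130
  green round: (88 − 87.5625)² / 87.5625 = 0.0022
  green wrinkled: (29 − 29.1875)² / 29.1875 = 0.0012
χ² = 0.2873 + 0.8130 + 0.0022 + 0.0012 = 1.1037 ≈ 1.104
Degrees of freedom = 4 − 1 = 3; critical value at α = 0.01 is 11.345.
Since 1.104 < 11.345, we fail to reject the null hypothesis — the data are consistent with the 9:3:3:1 ratio.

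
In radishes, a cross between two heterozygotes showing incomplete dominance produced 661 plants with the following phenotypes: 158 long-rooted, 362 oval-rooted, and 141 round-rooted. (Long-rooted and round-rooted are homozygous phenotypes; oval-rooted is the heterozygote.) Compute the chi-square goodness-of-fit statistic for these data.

6.879

With incomplete dominance, a heterozygote × heterozygote cross gives a 1:2:1 phenotypic ratio.
The 1:2:1 ratio has 4 parts, so with N = 661 the expected counts are:
  long-rooted: 661 × 1/4 = 165.25
  oval-rooted: 661 × 2/4 = 330.5
  round-rooted: 661 × 1/4 = 165.25
χ² = Σ (O − E)² / E
  long-rooted: (158 − 165.25)² / 165.25 = 0.3181
  oval-rooted: (362 − 330.5)² / 330.5 = 3.0023
  round-rooted: (141 − 165.25)² / 165.25 = 3.5586
χ² = 0.3181 + 3.0023 + 3.5586 = 6.879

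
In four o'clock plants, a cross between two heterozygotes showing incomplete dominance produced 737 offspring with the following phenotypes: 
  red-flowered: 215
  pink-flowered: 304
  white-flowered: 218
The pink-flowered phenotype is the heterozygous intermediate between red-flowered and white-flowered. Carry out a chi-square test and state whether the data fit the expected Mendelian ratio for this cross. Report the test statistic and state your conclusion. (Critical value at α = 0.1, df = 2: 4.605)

22.604; not consistent

With incomplete dominance, a heterozygote × heterozygote cross gives a 1:2:1 phenotypic ratio.
Under the 1:2:1 hypothesis (Σ ratio = 4, N = 737):
  red-flowered: 737 × 1/4 = 184.25
  pink-flowered: 737 × 2/4 = 368.5
  white-flowered: 737 × 1/4 = 184.25
χ² = Σ (O − E)² / E
  red-flowered: (215 − 184.25)² / 184.25 = 5.1320
  pink-flowered: (304 − 368.5)² / 368.5 = 11.2897
  white-flowered: (218 − 184.25)² / 184.25 = 6.1822
χ² = 5.1320 + 11.2897 + 6.1822 = 22.6039 ≈ 22.604
Degrees of freedom = 3 − 1 = 2; critical value at α = 0.1 is 4.605.
Since 22.604 > 4.605, we reject the null hypothesis — the data do not fit the 1:2:1 ratio.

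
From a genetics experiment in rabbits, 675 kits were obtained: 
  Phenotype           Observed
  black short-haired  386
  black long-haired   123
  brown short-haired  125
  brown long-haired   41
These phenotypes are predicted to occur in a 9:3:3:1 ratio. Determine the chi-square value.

The 9:3:3:1 ratio has 16 parts, so with N = 675 the expected counts are:
  black short-haired: 675 × 9/16 = 379.6875
  black long-haired: 675 × 3/16 = 126.5625
  brown short-haired: 675 × 3/16 = 126.5625
  brown long-haired: 675 × 1/16 = 42.1875
χ² = Σ (O − E)² / E
  black short-haired: (386 − 379.6875)² / 379.6875 = 0.1049
  black long-haired: (123 − 126.5625)² / 126.5625 = 0.1003
  brown short-haired: (125 − 126.5625)² / 126.5625 = 0.0193
  brown long-haired: (41 − 42.1875)² / 42.1875 = 0.0334
χ² = 0.1049 + 0.1003 + 0.0193 + 0.0334 = 0.2579 ≈ 0.258

0.258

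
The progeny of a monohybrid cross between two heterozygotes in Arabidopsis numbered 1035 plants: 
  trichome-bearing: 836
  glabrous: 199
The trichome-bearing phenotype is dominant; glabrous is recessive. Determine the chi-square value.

For a monohybrid cross between heterozygotes with complete dominance, the expected phenotypic ratio is 3:1.
Under the 3:1 hypothesis (Σ ratio = 4, N = 1035):
  trichome-bearing: 1035 × 3/4 = 776.25
  glabrous: 1035 × 1/4 = 258.75
χ² = Σ (O − E)² / E
  trichome-bearing: (836 − 776.25)² / 776.25 = 4.5991
  glabrous: (199 − 258.75)² / 258.75 = 13.7973
χ² = 4.5991 + 13.7973 = 18.3964 ≈ 18.396

18.396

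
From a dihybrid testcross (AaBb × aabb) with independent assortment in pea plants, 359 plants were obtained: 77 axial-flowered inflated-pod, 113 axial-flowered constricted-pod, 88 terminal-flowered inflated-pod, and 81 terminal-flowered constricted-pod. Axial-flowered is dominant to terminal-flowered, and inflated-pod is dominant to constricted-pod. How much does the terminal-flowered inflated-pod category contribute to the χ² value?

0.034

A dihybrid testcross with independent assortment gives a 1:1:1:1 ratio.
Expected counts for N = 359 under a 1:1:1:1 ratio (total parts = 4):
  axial-flowered inflated-pod: 359 × 1/4 = 89.75
  axial-flowered constricted-pod: 359 × 1/4 = 89.75
  terminal-flowered inflated-pod: 359 × 1/4 = 89.75
  terminal-flowered constricted-pod: 359 × 1/4 = 89.75
Contribution of terminal-flowered inflated-pod: (88 − 89.75)² / 89.75 = 0.0341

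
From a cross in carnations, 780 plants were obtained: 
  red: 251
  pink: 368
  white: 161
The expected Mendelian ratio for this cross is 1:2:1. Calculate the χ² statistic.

23.251

Expected counts for N = 780 under a 1:2:1 ratio (total parts = 4):
  red: 780 × 1/4 = 195
  pink: 780 × 2/4 = 390
  white: 780 × 1/4 = 195
χ² = Σ (O − E)² / E
  red: (251 − 195)² / 195 = 16.0821
  pink: (368 − 390)² / 390 = 1.2410
  white: (161 − 195)² / 195 = 5.9282
χ² = 16.0821 + 1.2410 + 5.9282 = 23.2513 ≈ 23.251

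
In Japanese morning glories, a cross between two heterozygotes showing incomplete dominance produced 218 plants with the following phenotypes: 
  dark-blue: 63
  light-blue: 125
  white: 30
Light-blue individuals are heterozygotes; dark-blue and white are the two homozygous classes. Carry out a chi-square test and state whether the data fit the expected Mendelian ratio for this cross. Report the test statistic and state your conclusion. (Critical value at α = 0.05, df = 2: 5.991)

14.688; not consistent

With incomplete dominance, a heterozygote × heterozygote cross gives a 1:2:1 phenotypic ratio.
Total ratio parts = 4. Expected numbers out of 218:
  dark-blue: 218 × 1/4 = 54.5
  light-blue: 218 × 2/4 = 109
  white: 218 × 1/4 = 54.5
χ² = Σ (O − E)² / E
  dark-blue: (63 − 54.5)² / 54.5 = 1.3257
  light-blue: (125 − 109)² / 109 = 2.3486
  white: (30 − 54.5)² / 54.5 = 11.0138
χ² = 1.3257 + 2.3486 + 11.0138 = 14.6881 ≈ 14.688
Degrees of freedom = 3 − 1 = 2; critical value at α = 0.05 is 5.991.
Since 14.688 > 5.991, we reject the null hypothesis — the data do not fit the 1:2:1 ratio.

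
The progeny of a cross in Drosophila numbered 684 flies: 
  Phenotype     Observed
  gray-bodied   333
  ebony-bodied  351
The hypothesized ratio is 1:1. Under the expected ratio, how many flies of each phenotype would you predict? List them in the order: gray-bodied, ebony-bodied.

Under the 1:1 hypothesis (Σ ratio = 2, N = 684):
  gray-bodied: 684 × 1/2 = 342
  ebony-bodied: 684 × 1/2 = 342

342, 342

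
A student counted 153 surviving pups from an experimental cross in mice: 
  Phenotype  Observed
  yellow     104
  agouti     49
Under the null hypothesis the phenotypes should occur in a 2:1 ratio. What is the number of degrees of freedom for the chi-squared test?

1

A goodness-of-fit test with 2 phenotype classes has df = 2 − 1 = 1.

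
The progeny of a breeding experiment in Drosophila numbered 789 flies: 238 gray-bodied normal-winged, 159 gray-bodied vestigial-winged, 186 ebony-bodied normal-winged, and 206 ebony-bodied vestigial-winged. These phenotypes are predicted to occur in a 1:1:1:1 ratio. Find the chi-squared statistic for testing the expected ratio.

16.866

Under the 1:1:1:1 hypothesis (Σ ratio = 4, N = 789):
  gray-bodied normal-winged: 789 × 1/4 = 197.25
  gray-bodied vestigial-winged: 789 × 1/4 = 197.25
  ebony-bodied normal-winged: 789 × 1/4 = 197.25
  ebony-bodied vestigial-winged: 789 × 1/4 = 197.25
χ² = Σ (O − E)² / E
  gray-bodied normal-winged: (238 − 197.25)² / 197.25 = 8.4186
  gray-bodied vestigial-winged: (159 − 197.25)² / 197.25 = 7.4173
  ebony-bodied normal-winged: (186 − 197.25)² / 197.25 = 0.6416
  ebony-bodied vestigial-winged: (206 − 197.25)² / 197.25 = 0.3881
χ² = 8.4186 + 7.4173 + 0.6416 + 0.3881 = 16.8656 ≈ 16.866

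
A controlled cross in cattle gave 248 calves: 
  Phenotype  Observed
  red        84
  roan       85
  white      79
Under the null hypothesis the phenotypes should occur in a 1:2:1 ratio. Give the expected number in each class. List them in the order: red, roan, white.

62, 124, 62

Total ratio parts = 4. Expected numbers out of 248:
  red: 248 × 1/4 = 62
  roan: 248 × 2/4 = 124
  white: 248 × 1/4 = 62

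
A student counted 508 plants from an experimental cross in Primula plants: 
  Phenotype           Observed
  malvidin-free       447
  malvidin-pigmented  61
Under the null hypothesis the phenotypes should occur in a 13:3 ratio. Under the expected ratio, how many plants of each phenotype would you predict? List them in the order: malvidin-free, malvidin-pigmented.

Expected counts for N = 508 under a 13:3 ratio (total parts = 16):
  malvidin-free: 508 × 13/16 = 412.75
  malvidin-pigmented: 508 × 3/16 = 95.25

412.75, 95.25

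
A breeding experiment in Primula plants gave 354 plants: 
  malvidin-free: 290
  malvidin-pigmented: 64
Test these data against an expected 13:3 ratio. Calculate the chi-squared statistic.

0.105

Under the 13:3 hypothesis (Σ ratio = 16, N = 354):
  malvidin-free: 354 × 13/16 = 287.625
  malvidin-pigmented: 354 × 3/16 = 66.375
χ² = Σ (O − E)² / E
  malvidin-free: (290 − 287.625)² / 287.625 = 0.0196
  malvidin-pigmented: (64 − 66.375)² / 66.375 = 0.0850
χ² = 0.0196 + 0.0850 = 0.1046 ≈ 0.105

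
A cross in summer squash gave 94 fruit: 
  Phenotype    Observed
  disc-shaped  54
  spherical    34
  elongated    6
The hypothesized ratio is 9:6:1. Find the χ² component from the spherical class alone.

Expected counts for N = 94 under a 9:6:1 ratio (total parts = 16):
  disc-shaped: 94 × 9/16 = 52.875
  spherical: 94 × 6/16 = 35.25
  elongated: 94 × 1/16 = 5.875
Contribution of spherical: (34 − 35.25)² / 35.25 = 0.0443

0.044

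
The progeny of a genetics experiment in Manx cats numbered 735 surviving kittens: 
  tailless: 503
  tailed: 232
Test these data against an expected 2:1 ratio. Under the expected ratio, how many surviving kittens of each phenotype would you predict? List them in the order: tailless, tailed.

The 2:1 ratio has 3 parts, so with N = 735 the expected counts are:
  tailless: 735 × 2/3 = 490
  tailed: 735 × 1/3 = 245

490, 245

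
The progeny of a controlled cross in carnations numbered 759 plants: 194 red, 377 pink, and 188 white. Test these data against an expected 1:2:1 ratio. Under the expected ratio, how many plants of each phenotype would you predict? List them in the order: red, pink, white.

189.75, 379.5, 189.75

Total ratio parts = 4. Expected numbers out of 759:
  red: 759 × 1/4 = 189.75
  pink: 759 × 2/4 = 379.5
  white: 759 × 1/4 = 189.75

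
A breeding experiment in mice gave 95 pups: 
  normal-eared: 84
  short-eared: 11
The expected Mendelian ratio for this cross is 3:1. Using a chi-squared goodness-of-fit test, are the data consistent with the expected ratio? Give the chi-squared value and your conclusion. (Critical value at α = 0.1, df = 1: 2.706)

Total ratio parts = 4. Expected numbers out of 95:
  normal-eared: 95 × 3/4 = 71.25
  short-eared: 95 × 1/4 = 23.75
χ² = Σ (O − E)² / E
  normal-eared: (84 − 71.25)² / 71.25 = 2.2816
  short-eared: (11 − 23.75)² / 23.75 = 6.8447
χ² = 2.2816 + 6.8447 = 9.1263 ≈ 9.126
Degrees of freedom = 2 − 1 = 1; critical value at α = 0.1 is 2.706.
Since 9.126 > 2.706, we reject the null hypothesis — the data do not fit the 3:1 ratio.

9.126; not consistent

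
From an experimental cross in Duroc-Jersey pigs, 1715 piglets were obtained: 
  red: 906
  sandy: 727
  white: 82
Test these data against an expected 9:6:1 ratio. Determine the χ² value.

The 9:6:1 ratio has 16 parts, so with N = 1715 the expected counts are:
  red: 1715 × 9/16 = 964.6875
  sandy: 1715 × 6/16 = 643.125
  white: 1715 × 1/16 = 107.1875
χ² = Σ (O − E)² / E
  red: (906 − 964.6875)² / 964.6875 = 3.5703
  sandy: (727 − 643.125)² / 643.125 = 10.9388
  white: (82 − 107.1875)² / 107.1875 = 5.9187
χ² = 3.5703 + 10.9388 + 5.9187 = 20.4278 ≈ 20.428

20.428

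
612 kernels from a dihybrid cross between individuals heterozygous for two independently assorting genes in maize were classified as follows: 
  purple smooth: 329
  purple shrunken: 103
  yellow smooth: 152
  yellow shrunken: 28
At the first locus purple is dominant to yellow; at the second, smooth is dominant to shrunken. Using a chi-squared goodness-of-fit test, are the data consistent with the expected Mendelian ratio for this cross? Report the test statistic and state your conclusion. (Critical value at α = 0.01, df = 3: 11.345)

16.718; not consistent

A dihybrid F₂ with independent assortment and complete dominance at both loci gives a 9:3:3:1 phenotypic ratio.
The 9:3:3:1 ratio has 16 parts, so with N = 612 the expected counts are:
  purple smooth: 612 × 9/16 = 344.25
  purple shrunken: 612 × 3/16 = 114.75
  yellow smooth: 612 × 3/16 = 114.75
  yellow shrunken: 612 × 1/16 = 38.25
χ² = Σ (O − E)² / E
  purple smooth: (329 − 344.25)² / 344.25 = 0.6756
  purple shrunken: (103 − 114.75)² / 114.75 = 1.2032
  yellow smooth: (152 − 114.75)² / 114.75 = 12.0920
  yellow shrunken: (28 − 38.25)² / 38.25 = 2.7467
χ² = 0.6756 + 1.2032 + 12.0920 + 2.7467 = 16.7175 ≈ 16.718
Degrees of freedom = 4 − 1 = 3; critical value at α = 0.01 is 11.345.
Since 16.718 > 11.345, we reject the null hypothesis — the data do not fit the 9:3:3:1 ratio.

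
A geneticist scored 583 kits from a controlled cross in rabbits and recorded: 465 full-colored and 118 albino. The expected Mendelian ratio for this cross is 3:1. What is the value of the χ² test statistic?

7.045

Under the 3:1 hypothesis (Σ ratio = 4, N = 583):
  full-colored: 583 × 3/4 = 437.25
  albino: 583 × 1/4 = 145.75
χ² = Σ (O − E)² / E
  full-colored: (465 − 437.25)² / 437.25 = 1.7611
  albino: (118 − 145.75)² / 145.75 = 5.2834
χ² = 1.7611 + 5.2834 = 7.0445 ≈ 7.045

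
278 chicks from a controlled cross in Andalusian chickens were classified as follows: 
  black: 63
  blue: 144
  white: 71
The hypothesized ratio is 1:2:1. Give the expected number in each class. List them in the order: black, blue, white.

Under the 1:2:1 hypothesis (Σ ratio = 4, N = 278):
  black: 278 × 1/4 = 69.5
  blue: 278 × 2/4 = 139
  white: 278 × 1/4 = 69.5

69.5, 139, 69.5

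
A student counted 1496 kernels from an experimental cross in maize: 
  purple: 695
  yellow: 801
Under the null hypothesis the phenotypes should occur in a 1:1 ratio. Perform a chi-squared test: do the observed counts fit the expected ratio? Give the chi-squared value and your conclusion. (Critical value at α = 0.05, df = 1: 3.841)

7.511; not consistent

The 1:1 ratio has 2 parts, so with N = 1496 the expected counts are:
  purple: 1496 × 1/2 = 748
  yellow: 1496 × 1/2 = 748
χ² = Σ (O − E)² / E
  purple: (695 − 748)² / 748 = 3.7553
  yellow: (801 − 748)² / 748 = 3.7553
χ² = 3.7553 + 3.7553 = 7.5106 ≈ 7.511
Degrees of freedom = 2 − 1 = 1; critical value at α = 0.05 is 3.841.
Since 7.511 > 3.841, we reject the null hypothesis — the data do not fit the 1:1 ratio.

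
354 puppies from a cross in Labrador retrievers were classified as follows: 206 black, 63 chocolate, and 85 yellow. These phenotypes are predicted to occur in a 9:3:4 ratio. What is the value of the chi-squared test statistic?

0.547

Expected counts for N = 354 under a 9:3:4 ratio (total parts = 16):
  black: 354 × 9/16 = 199.125
  chocolate: 354 × 3/16 = 66.375
  yellow: 354 × 4/16 = 88.5
χ² = Σ (O − E)² / E
  black: (206 − 199.125)² / 199.125 = 0.2374
  chocolate: (63 − 66.375)² / 66.375 = 0.1716
  yellow: (85 − 88.5)² / 88.5 = 0.1384
χ² = 0.2374 + 0.1716 + 0.1384 = 0.5474 ≈ 0.547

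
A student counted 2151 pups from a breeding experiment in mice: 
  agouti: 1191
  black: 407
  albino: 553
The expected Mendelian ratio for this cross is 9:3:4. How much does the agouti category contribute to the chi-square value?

The 9:3:4 ratio has 16 parts, so with N = 2151 the expected counts are:
  agouti: 2151 × 9/16 = 1209.9375
  black: 2151 × 3/16 = 403.3125
  albino: 2151 × 4/16 = 537.75
Contribution of agouti: (1191 − 1209.9375)² / 1209.9375 = 0.2964

0.296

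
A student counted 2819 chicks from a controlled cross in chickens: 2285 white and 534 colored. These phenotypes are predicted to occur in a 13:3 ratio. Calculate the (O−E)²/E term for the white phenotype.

0.013

Total ratio parts = 16. Expected numbers out of 2819:
  white: 2819 × 13/16 = 2290.4375
  colored: 2819 × 3/16 = 528.5625
Contribution of white: (2285 − 2290.4375)² / 2290.4375 = 0.0129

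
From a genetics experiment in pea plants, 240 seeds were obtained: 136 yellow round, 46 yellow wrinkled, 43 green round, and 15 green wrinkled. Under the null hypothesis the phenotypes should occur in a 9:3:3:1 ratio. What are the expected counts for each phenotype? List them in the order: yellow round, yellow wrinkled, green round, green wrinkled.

135, 45, 45, 15

Expected counts for N = 240 under a 9:3:3:1 ratio (total parts = 16):
  yellow round: 240 × 9/16 = 135
  yellow wrinkled: 240 × 3/16 = 45
  green round: 240 × 3/16 = 45
  green wrinkled: 240 × 1/16 = 15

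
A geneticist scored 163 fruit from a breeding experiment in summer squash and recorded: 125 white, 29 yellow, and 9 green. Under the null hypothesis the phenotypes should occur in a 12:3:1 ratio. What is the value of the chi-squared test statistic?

0.280

Under the 12:3:1 hypothesis (Σ ratio = 16, N = 163):
  white: 163 × 12/16 = 122.25
  yellow: 163 × 3/16 = 30.5625
  green: 163 × 1/16 = 10.1875
χ² = Σ (O − E)² / E
  white: (125 − 122.25)² / 122.25 = 0.0619
  yellow: (29 − 30.5625)² / 30.5625 = 0.0799
  green: (9 − 10.1875)² / 10.1875 = 0.1384
χ² = 0.0619 + 0.0799 + 0.1384 = 0.2802 ≈ 0.280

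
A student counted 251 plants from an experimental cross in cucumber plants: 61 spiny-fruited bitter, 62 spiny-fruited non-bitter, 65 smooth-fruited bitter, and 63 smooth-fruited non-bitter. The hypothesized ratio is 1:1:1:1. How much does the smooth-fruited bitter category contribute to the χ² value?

The 1:1:1:1 ratio has 4 parts, so with N = 251 the expected counts are:
  spiny-fruited bitter: 251 × 1/4 = 62.75
  spiny-fruited non-bitter: 251 × 1/4 = 62.75
  smooth-fruited bitter: 251 × 1/4 = 62.75
  smooth-fruited non-bitter: 251 × 1/4 = 62.75
Contribution of smooth-fruited bitter: (65 − 62.75)² / 62.75 = 0.0807

0.081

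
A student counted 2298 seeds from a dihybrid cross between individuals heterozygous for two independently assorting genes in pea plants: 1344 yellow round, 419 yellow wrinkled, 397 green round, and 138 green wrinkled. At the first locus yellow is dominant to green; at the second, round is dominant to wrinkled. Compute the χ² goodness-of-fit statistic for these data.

5.253

A dihybrid F₂ with independent assortment and complete dominance at both loci gives a 9:3:3:1 phenotypic ratio.
The 9:3:3:1 ratio has 16 parts, so with N = 2298 the expected counts are:
  yellow round: 2298 × 9/16 = 1292.625
  yellow wrinkled: 2298 × 3/16 = 430.875
  green round: 2298 × 3/16 = 430.875
  green wrinkled: 2298 × 1/16 = 143.625
χ² = Σ (O − E)² / E
  yellow round: (1344 − 1292.625)² / 1292.625 = 2.0419
  yellow wrinkled: (419 − 430.875)² / 430.875 = 0.3273
  green round: (397 − 430.875)² / 430.875 = 2.6632
  green wrinkled: (138 − 143.625)² / 143.625 = 0.2203
χ² = 2.0419 + 0.3273 + 2.6632 + 0.2203 = 5.2527 ≈ 5.253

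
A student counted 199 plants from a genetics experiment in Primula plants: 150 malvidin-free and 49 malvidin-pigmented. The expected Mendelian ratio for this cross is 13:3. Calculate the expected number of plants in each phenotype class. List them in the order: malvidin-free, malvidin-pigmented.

161.6875, 37.3125

Under the 13:3 hypothesis (Σ ratio = 16, N = 199):
  malvidin-free: 199 × 13/16 = 161.6875
  malvidin-pigmented: 199 × 3/16 = 37.3125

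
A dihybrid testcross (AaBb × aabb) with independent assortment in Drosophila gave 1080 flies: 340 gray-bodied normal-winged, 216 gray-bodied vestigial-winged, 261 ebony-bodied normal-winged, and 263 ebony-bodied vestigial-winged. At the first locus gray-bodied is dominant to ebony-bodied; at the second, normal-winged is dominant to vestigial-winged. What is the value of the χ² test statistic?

29.430

A dihybrid testcross with independent assortment gives a 1:1:1:1 ratio.
The 1:1:1:1 ratio has 4 parts, so with N = 1080 the expected counts are:
  gray-bodied normal-winged: 1080 × 1/4 = 270
  gray-bodied vestigial-winged: 1080 × 1/4 = 270
  ebony-bodied normal-winged: 1080 × 1/4 = 270
  ebony-bodied vestigial-winged: 1080 × 1/4 = 270
χ² = Σ (O − E)² / E
  gray-bodied normal-winged: (340 − 270)² / 270 = 18.1481
  gray-bodied vestigial-winged: (216 − 270)² / 270 = 10.8000
  ebony-bodied normal-winged: (261 − 270)² / 270 = 0.3000
  ebony-bodied vestigial-winged: (263 − 270)² / 270 = 0.1815
χ² = 18.1481 + 10.8000 + 0.3000 + 0.1815 = 29.4296 ≈ 29.430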